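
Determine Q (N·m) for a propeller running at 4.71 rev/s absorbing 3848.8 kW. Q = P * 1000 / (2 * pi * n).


Formula: Q = P_W / (2 * pi * n)
Step 1 — P_W = 3848.8 kW * 1000 = 3848800.0 W
Step 2 — 2 * pi * n = 2 * pi * 4.71 = 29.593803
Step 3 — Q = 3848800.0 / 29.593803 ≈ 130050 N·m (5 s.f.)

130050 N·m


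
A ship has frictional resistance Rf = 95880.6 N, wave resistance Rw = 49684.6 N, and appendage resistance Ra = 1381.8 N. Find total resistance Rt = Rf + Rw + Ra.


Formula: Rt = Rf + Rw + Ra
Substituting: Rt = 95880.6 + 49684.6 + 1381.8
Result: Rt = 146947.0 N

146947.0 N


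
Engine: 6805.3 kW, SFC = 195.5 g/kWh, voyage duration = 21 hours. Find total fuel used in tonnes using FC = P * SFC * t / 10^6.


Formula: FC (tonnes) = P * SFC * t / 1,000,000
Step 1 — P * SFC * t = 6805.3 * 195.5 * 21 = 27939159.15 g
Step 2 — FC (tonnes) = 27939159.15 / 1,000,000 ≈ 27.939 tonnes (5 s.f.)

27.939 tonnes


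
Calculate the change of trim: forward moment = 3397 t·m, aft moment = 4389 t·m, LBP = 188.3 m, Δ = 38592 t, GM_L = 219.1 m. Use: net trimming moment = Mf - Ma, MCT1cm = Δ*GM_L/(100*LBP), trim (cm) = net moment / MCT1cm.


Formula: net trimming moment = Mf - Ma; MCT1cm = Δ*GM_L/(100*LBP); trim = net moment / MCT1cm
Step 1 — net trimming moment = 3397 - 4389 = -992 t·m
Step 2 — MCT1cm = 38592 * 219.1 / (100 * 188.3) = 449.0445 t·m/cm
Step 3 — trim = -992 / 449.0445 ≈ -2.2091 cm (5 s.f.)

-2.2091 cm


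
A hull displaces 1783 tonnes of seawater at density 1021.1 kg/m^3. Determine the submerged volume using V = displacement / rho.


Formula: V = mass / rho
Step 1 — convert tonnes to kg: 1783 t * 1000 = 1783000 kg
Step 2 — V = 1783000 / 1021.1 ≈ 1746.2 m^3 (5 s.f.)

1746.2 m^3


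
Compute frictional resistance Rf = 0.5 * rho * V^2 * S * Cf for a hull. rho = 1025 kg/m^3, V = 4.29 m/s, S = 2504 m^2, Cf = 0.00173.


Formula: Rf = 0.5 * rho * V^2 * S * Cf
Step 1 — V^2 = 4.29^2 = 18.4041
Step 2 — 0.5 * rho * V^2 = 0.5 * 1025 * 18.4041 = 9432.10125
Step 3 — Rf = 9432.10125 * 2504 * 0.00173 ≈ 40859 N (5 s.f.)

40859 N


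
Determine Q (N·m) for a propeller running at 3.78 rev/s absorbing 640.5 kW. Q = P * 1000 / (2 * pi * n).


Formula: Q = P_W / (2 * pi * n)
Step 1 — P_W = 640.5 kW * 1000 = 640500.0 W
Step 2 — 2 * pi * n = 2 * pi * 3.78 = 23.75044
Step 3 — Q = 640500.0 / 23.75044 ≈ 26968 N·m (5 s.f.)

26968 N·m


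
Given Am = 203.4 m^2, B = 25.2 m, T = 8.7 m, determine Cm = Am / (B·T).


Formula: Cm = Am / (B * T)
Step 1 — B * T = 25.2 * 8.7 = 219.24 m^2
Step 2 — Cm = 203.4 / 219.24 ≈ 0.92775 (5 s.f.)

0.92775


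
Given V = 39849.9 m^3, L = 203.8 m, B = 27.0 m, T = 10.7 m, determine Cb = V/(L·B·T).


Formula: Cb = V / (L * B * T)
Step 1 — L * B * T = 203.8 * 27.0 * 10.7 = 58877.82 m^3
Step 2 — Cb = 39849.9 / 58877.82 ≈ 0.67682 (5 s.f.)

0.67682


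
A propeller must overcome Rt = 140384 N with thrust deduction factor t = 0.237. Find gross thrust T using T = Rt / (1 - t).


Formula: T = Rt / (1 - t)
Step 1 — (1 - t) = 1 - 0.237 = 0.763
Step 2 — T = 140384 / 0.763 ≈ 183990 N (5 s.f.)

183990 N


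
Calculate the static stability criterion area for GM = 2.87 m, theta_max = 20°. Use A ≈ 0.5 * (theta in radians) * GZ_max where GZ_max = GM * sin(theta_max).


Formula: GZ_max = GM * sin(theta); Area = 0.5 * theta_rad * GZ_max
Step 1 — GZ_max = 2.87 * sin(20°) = 2.87 * 0.34202 = 0.981597 m
Step 2 — theta_rad = 20 * pi/180 = 0.349066 rad
Step 3 — Area = 0.5 * 0.349066 * 0.981597 ≈ 0.17132 m·rad (5 s.f.)

0.17132 m·rad


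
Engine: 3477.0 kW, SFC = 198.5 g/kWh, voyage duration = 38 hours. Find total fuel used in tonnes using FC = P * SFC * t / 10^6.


Formula: FC (tonnes) = P * SFC * t / 1,000,000
Step 1 — P * SFC * t = 3477.0 * 198.5 * 38 = 26227011.0 g
Step 2 — FC (tonnes) = 26227011.0 / 1,000,000 ≈ 26.227 tonnes (5 s.f.)

26.227 tonnes


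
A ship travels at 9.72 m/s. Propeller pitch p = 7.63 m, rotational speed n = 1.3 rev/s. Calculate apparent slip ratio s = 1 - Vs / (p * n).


Formula: s = 1 - Vs / (p * n)
Step 1 — p * n = 7.63 * 1.3 = 9.919
Step 2 — Vs / (p*n) = 9.72 / 9.919 = 0.979937 (6 d.p.)
Step 3 — s = 1 - 0.979937 = 0.020063

0.020063


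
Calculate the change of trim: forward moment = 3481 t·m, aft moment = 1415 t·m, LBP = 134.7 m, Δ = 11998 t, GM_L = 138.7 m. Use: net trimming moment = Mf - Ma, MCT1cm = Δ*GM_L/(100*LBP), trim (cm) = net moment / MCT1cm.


Formula: net trimming moment = Mf - Ma; MCT1cm = Δ*GM_L/(100*LBP); trim = net moment / MCT1cm
Step 1 — net trimming moment = 3481 - 1415 = 2066 t·m
Step 2 — MCT1cm = 11998 * 138.7 / (100 * 134.7) = 123.5429 t·m/cm
Step 3 — trim = 2066 / 123.5429 ≈ 16.723 cm (5 s.f.)

16.723 cm


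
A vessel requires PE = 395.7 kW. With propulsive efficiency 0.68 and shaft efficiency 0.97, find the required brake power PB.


Formula: PB = PE / (eta_D * eta_S)
Step 1 — combined efficiency = eta_D * eta_S = 0.68 * 0.97 = 0.6596
Step 2 — PB = 395.7 / 0.6596 ≈ 599.91 kW (5 s.f.)

599.91 kW


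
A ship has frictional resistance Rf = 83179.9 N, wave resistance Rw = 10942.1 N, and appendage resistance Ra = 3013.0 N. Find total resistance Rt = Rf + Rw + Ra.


Formula: Rt = Rf + Rw + Ra
Substituting: Rt = 83179.9 + 10942.1 + 3013.0
Result: Rt = 97135.0 N

97135.0 N


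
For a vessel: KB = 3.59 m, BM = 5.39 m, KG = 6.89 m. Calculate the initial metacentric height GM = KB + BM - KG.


Formula: GM = KB + BM - KG
Step 1 — KM = KB + BM = 3.59 + 5.39 = 8.98 m
Step 2 — GM = KM - KG = 8.98 - 6.89 = 2.09 m

2.09 m


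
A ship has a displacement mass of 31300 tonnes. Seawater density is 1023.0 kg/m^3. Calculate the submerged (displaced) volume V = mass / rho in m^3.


Formula: V = mass / rho
Step 1 — convert tonnes to kg: 31300 t * 1000 = 31300000 kg
Step 2 — V = 31300000 / 1023.0 ≈ 30596 m^3 (5 s.f.)

30596 m^3


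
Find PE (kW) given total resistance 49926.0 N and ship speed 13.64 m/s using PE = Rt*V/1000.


Formula: PE = Rt * V / 1000 (kW)
Step 1 — PE (W) = 49926.0 * 13.64 = 680990.64 W
Step 2 — PE (kW) = 680990.64 / 1000 ≈ 680.99 kW (5 s.f.)

680.99 kW


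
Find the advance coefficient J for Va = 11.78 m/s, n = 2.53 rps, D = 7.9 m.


Formula: J = Va / (n * D)
Step 1 — n * D = 2.53 * 7.9 = 19.987
Step 2 — J = 11.78 / 19.987 ≈ 0.58938 (5 s.f.)

0.58938


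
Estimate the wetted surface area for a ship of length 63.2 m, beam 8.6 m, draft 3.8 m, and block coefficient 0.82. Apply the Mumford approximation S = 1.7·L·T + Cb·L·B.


Formula: S = 1.7*L*T + V/T with V = Cb*L*B*T, i.e. S = L * (1.7*T + Cb*B)
Step 1 — 1.7*T = 1.7 * 3.8 = 6.46 m
Step 2 — Cb*B = 0.82 * 8.6 = 7.052 m
Step 3 — 1.7*T + Cb*B = 6.46 + 7.052 = 13.512 m
Step 4 — S = 63.2 * 13.512 ≈ 853.96 m^2 (5 s.f.)

853.96 m^2


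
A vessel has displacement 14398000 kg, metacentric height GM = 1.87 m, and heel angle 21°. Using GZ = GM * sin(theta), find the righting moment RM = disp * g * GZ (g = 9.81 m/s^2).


Formula: GZ = GM * sin(theta); RM = disp * g * GZ
Step 1 — GZ = 1.87 * sin(21°) = 1.87 * 0.358368 = 0.670148 m
Step 2 — RM = 14398000 * 9.81 * 0.670148 ≈ 94655000 N·m (5 s.f.)

94655000 N·m


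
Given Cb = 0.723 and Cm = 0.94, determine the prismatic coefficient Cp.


Formula: Cp = Cb / Cm
Substituting: Cp = 0.723 / 0.94
Result: Cp ≈ 0.76915 (5 s.f.)

0.76915


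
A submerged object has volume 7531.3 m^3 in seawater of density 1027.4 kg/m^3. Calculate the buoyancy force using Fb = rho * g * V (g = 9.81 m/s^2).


Formula: Fb = rho * g * V
Substituting: Fb = 1027.4 * 9.81 * 7531.3
Intermediate: 1027.4 * 9.81 = 10078.794
Result: Fb = 10078.794 * 7531.3 ≈ 75906000 N (5 s.f.)

75906000 N


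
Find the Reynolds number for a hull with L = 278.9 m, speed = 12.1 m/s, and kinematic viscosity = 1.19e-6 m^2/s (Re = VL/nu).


Formula: Re = V * L / nu
Step 1 — V * L = 12.1 * 278.9 = 3374.69 m^2/s
Step 2 — Re = 3374.69 / 1.19e-6 = 2.84e+09

2.84e+09


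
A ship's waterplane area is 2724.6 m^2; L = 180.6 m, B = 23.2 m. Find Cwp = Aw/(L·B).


Formula: Cwp = Aw / (L * B)
Step 1 — L * B = 180.6 * 23.2 = 4189.92 m^2
Step 2 — Cwp = 2724.6 / 4189.92 ≈ 0.65027 (5 s.f.)

0.65027


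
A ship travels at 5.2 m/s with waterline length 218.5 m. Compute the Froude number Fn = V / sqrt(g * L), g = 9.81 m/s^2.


Formula: Fn = V / sqrt(g * L)
Step 1 — g * L = 9.81 * 218.5 = 2143.485
Step 2 — sqrt(g * L) = sqrt(2143.485) = 46.297786
Step 3 — Fn = 5.2 / 46.297786 ≈ 0.11232 (5 s.f.)

0.11232


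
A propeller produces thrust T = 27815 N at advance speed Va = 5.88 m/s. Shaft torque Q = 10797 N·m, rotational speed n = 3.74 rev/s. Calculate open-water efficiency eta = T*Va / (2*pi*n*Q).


Formula: eta = T * Va / (2 * pi * n * Q)
Step 1 — numerator = T * Va = 27815 * 5.88 = 163552.2
Step 2 — 2 * pi * n = 2 * pi * 3.74 = 23.499113
Step 3 — denominator = 23.499113 * 10797 = 253719.92
Step 4 — eta = 163552.2 / 253719.92 ≈ 0.64462 (5 s.f.)

0.64462


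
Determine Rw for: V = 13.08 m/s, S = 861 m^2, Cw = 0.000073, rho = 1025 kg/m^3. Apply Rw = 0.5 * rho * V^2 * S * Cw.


Formula: Rw = 0.5 * rho * V^2 * S * Cw
Step 1 — V^2 = 13.08^2 = 171.0864
Step 2 — 0.5 * rho * V^2 = 0.5 * 1025 * 171.0864 = 87681.78
Step 3 — Rw = 87681.78 * 861 * 0.000073 ≈ 5511.1 N (5 s.f.)

5511.1 N


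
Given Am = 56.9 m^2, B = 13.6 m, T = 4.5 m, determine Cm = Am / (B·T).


Formula: Cm = Am / (B * T)
Step 1 — B * T = 13.6 * 4.5 = 61.2 m^2
Step 2 — Cm = 56.9 / 61.2 ≈ 0.92974 (5 s.f.)

0.92974


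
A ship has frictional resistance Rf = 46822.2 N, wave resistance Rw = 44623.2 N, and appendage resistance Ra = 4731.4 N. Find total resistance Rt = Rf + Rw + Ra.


Formula: Rt = Rf + Rw + Ra
Substituting: Rt = 46822.2 + 44623.2 + 4731.4
Result: Rt = 96176.8 N

96176.8 N


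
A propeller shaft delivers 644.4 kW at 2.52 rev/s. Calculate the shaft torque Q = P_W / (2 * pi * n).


Formula: Q = P_W / (2 * pi * n)
Step 1 — P_W = 644.4 kW * 1000 = 644400.0 W
Step 2 — 2 * pi * n = 2 * pi * 2.52 = 15.833627
Step 3 — Q = 644400.0 / 15.833627 ≈ 40698 N·m (5 s.f.)

40698 N·m


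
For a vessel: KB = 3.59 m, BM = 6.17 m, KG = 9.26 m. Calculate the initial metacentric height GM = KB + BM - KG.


Formula: GM = KB + BM - KG
Step 1 — KM = KB + BM = 3.59 + 6.17 = 9.76 m
Step 2 — GM = KM - KG = 9.76 - 9.26 = 0.5 m

0.5 m


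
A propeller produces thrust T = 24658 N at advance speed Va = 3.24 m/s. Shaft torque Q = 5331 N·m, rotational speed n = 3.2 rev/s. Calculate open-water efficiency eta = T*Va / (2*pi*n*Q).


Formula: eta = T * Va / (2 * pi * n * Q)
Step 1 — numerator = T * Va = 24658 * 3.24 = 79891.92
Step 2 — 2 * pi * n = 2 * pi * 3.2 = 20.106193
Step 3 — denominator = 20.106193 * 5331 = 107186.11
Step 4 — eta = 79891.92 / 107186.11 ≈ 0.74536 (5 s.f.)

0.74536


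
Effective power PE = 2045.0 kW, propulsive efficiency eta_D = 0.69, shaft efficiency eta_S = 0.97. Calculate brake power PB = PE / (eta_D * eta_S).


Formula: PB = PE / (eta_D * eta_S)
Step 1 — combined efficiency = eta_D * eta_S = 0.69 * 0.97 = 0.6693
Step 2 — PB = 2045.0 / 0.6693 ≈ 3055.4 kW (5 s.f.)

3055.4 kW


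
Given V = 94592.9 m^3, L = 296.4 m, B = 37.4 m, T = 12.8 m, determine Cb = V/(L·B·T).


Formula: Cb = V / (L * B * T)
Step 1 — L * B * T = 296.4 * 37.4 * 12.8 = 141892.608 m^3
Step 2 — Cb = 94592.9 / 141892.608 ≈ 0.66665 (5 s.f.)

0.66665


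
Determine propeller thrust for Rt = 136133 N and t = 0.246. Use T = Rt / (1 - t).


Formula: T = Rt / (1 - t)
Step 1 — (1 - t) = 1 - 0.246 = 0.754
Step 2 — T = 136133 / 0.754 ≈ 180550 N (5 s.f.)

180550 N


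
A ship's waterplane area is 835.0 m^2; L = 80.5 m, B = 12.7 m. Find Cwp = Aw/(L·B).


Formula: Cwp = Aw / (L * B)
Step 1 — L * B = 80.5 * 12.7 = 1022.35 m^2
Step 2 — Cwp = 835.0 / 1022.35 ≈ 0.81675 (5 s.f.)

0.81675


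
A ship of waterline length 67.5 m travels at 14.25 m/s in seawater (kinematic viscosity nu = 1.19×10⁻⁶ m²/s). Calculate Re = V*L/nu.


Formula: Re = V * L / nu
Step 1 — V * L = 14.25 * 67.5 = 961.875 m^2/s
Step 2 — Re = 961.875 / 1.19e-6 = 8.08e+08

8.08e+08


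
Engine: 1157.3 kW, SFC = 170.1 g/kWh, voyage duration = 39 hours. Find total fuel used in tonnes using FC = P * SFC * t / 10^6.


Formula: FC (tonnes) = P * SFC * t / 1,000,000
Step 1 — P * SFC * t = 1157.3 * 170.1 * 39 = 7677412.47 g
Step 2 — FC (tonnes) = 7677412.47 / 1,000,000 ≈ 7.6774 tonnes (5 s.f.)

7.6774 tonnes


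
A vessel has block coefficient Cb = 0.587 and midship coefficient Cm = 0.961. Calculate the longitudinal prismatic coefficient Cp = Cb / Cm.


Formula: Cp = Cb / Cm
Substituting: Cp = 0.587 / 0.961
Result: Cp ≈ 0.61082 (5 s.f.)

0.61082


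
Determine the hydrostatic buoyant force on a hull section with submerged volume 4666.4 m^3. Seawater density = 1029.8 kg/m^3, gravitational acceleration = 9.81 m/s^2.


Formula: Fb = rho * g * V
Substituting: Fb = 1029.8 * 9.81 * 4666.4
Intermediate: 1029.8 * 9.81 = 10102.338
Result: Fb = 10102.338 * 4666.4 ≈ 47142000 N (5 s.f.)

47142000 N


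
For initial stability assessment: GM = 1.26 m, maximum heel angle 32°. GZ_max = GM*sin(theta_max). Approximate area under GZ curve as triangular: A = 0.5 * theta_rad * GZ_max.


Formula: GZ_max = GM * sin(theta); Area = 0.5 * theta_rad * GZ_max
Step 1 — GZ_max = 1.26 * sin(32°) = 1.26 * 0.529919 = 0.667698 m
Step 2 — theta_rad = 32 * pi/180 = 0.558505 rad
Step 3 — Area = 0.5 * 0.558505 * 0.667698 ≈ 0.18646 m·rad (5 s.f.)

0.18646 m·rad


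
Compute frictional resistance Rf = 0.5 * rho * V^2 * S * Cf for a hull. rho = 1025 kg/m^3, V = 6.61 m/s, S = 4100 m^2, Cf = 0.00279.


Formula: Rf = 0.5 * rho * V^2 * S * Cf
Step 1 — V^2 = 6.61^2 = 43.6921
Step 2 — 0.5 * rho * V^2 = 0.5 * 1025 * 43.6921 = 22392.20125
Step 3 — Rf = 22392.20125 * 4100 * 0.00279 ≈ 256140 N (5 s.f.)

256140 N


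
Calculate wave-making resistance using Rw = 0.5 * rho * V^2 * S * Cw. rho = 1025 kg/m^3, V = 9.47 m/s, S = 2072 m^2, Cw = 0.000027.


Formula: Rw = 0.5 * rho * V^2 * S * Cw
Step 1 — V^2 = 9.47^2 = 89.6809
Step 2 — 0.5 * rho * V^2 = 0.5 * 1025 * 89.6809 = 45961.46125
Step 3 — Rw = 45961.46125 * 2072 * 0.000027 ≈ 2571.3 N (5 s.f.)

2571.3 N


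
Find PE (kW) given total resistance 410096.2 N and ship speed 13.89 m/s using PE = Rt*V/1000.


Formula: PE = Rt * V / 1000 (kW)
Step 1 — PE (W) = 410096.2 * 13.89 = 5696236.218 W
Step 2 — PE (kW) = 5696236.218 / 1000 ≈ 5696.2 kW (5 s.f.)

5696.2 kW


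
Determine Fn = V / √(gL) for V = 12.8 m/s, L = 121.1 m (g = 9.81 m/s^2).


Formula: Fn = V / sqrt(g * L)
Step 1 — g * L = 9.81 * 121.1 = 1187.991
Step 2 — sqrt(g * L) = sqrt(1187.991) = 34.467245
Step 3 — Fn = 12.8 / 34.467245 ≈ 0.37137 (5 s.f.)

0.37137


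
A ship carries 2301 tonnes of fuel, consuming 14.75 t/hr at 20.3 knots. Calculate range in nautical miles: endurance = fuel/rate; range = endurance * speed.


Formula: endurance = fuel / rate; range = endurance * speed
Step 1 — endurance = 2301 / 14.75 = 156.0 hours
Step 2 — range = 156.0 * 20.3 ≈ 3166.8 nautical miles (5 s.f.)

3166.8 NM


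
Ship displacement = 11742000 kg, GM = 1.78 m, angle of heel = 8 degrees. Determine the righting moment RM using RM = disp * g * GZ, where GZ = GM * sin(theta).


Formula: GZ = GM * sin(theta); RM = disp * g * GZ
Step 1 — GZ = 1.78 * sin(8°) = 1.78 * 0.139173 = 0.247728 m
Step 2 — RM = 11742000 * 9.81 * 0.247728 ≈ 28536000 N·m (5 s.f.)

28536000 N·m


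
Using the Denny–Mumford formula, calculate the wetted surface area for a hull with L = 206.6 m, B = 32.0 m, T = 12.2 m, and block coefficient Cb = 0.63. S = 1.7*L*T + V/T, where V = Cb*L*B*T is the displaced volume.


Formula: S = 1.7*L*T + V/T with V = Cb*L*B*T, i.e. S = L * (1.7*T + Cb*B)
Step 1 — 1.7*T = 1.7 * 12.2 = 20.74 m
Step 2 — Cb*B = 0.63 * 32.0 = 20.16 m
Step 3 — 1.7*T + Cb*B = 20.74 + 20.16 = 40.9 m
Step 4 — S = 206.6 * 40.9 ≈ 8449.9 m^2 (5 s.f.)

8449.9 m^2


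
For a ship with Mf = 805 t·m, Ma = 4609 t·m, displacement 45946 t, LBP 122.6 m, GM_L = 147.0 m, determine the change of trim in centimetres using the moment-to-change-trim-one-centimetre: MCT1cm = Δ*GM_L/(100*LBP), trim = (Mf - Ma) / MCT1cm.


Formula: net trimming moment = Mf - Ma; MCT1cm = Δ*GM_L/(100*LBP); trim = net moment / MCT1cm
Step 1 — net trimming moment = 805 - 4609 = -3804 t·m
Step 2 — MCT1cm = 45946 * 147.0 / (100 * 122.6) = 550.9023 t·m/cm
Step 3 — trim = -3804 / 550.9023 ≈ -6.9050 cm (5 s.f.)

-6.9050 cm


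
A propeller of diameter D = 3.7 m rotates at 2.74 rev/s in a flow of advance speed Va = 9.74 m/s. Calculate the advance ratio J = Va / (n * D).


Formula: J = Va / (n * D)
Step 1 — n * D = 2.74 * 3.7 = 10.138
Step 2 — J = 9.74 / 10.138 ≈ 0.96074 (5 s.f.)

0.96074


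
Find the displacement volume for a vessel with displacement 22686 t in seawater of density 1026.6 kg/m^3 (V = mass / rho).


Formula: V = mass / rho
Step 1 — convert tonnes to kg: 22686 t * 1000 = 22686000 kg
Step 2 — V = 22686000 / 1026.6 ≈ 22098 m^3 (5 s.f.)

22098 m^3


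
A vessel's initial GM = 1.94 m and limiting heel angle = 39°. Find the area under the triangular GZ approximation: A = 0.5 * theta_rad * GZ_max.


Formula: GZ_max = GM * sin(theta); Area = 0.5 * theta_rad * GZ_max
Step 1 — GZ_max = 1.94 * sin(39°) = 1.94 * 0.62932 = 1.220881 m
Step 2 — theta_rad = 39 * pi/180 = 0.680678 rad
Step 3 — Area = 0.5 * 0.680678 * 1.220881 ≈ 0.41551 m·rad (5 s.f.)

0.41551 m·rad


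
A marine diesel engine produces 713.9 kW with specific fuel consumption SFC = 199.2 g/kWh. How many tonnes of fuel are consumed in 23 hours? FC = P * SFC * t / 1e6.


Formula: FC (tonnes) = P * SFC * t / 1,000,000
Step 1 — P * SFC * t = 713.9 * 199.2 * 23 = 3270804.24 g
Step 2 — FC (tonnes) = 3270804.24 / 1,000,000 ≈ 3.2708 tonnes (5 s.f.)

3.2708 tonnes


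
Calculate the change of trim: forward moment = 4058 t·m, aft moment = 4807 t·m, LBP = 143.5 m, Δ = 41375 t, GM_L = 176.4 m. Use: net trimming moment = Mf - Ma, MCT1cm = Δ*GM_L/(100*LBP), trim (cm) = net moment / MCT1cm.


Formula: net trimming moment = Mf - Ma; MCT1cm = Δ*GM_L/(100*LBP); trim = net moment / MCT1cm
Step 1 — net trimming moment = 4058 - 4807 = -749 t·m
Step 2 — MCT1cm = 41375 * 176.4 / (100 * 143.5) = 508.6098 t·m/cm
Step 3 — trim = -749 / 508.6098 ≈ -1.4726 cm (5 s.f.)

-1.4726 cm


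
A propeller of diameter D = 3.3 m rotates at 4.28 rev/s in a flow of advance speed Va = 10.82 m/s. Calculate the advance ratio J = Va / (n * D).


Formula: J = Va / (n * D)
Step 1 — n * D = 4.28 * 3.3 = 14.124
Step 2 — J = 10.82 / 14.124 ≈ 0.76607 (5 s.f.)

0.76607


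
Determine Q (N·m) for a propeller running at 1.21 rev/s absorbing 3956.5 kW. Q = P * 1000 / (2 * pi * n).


Formula: Q = P_W / (2 * pi * n)
Step 1 — P_W = 3956.5 kW * 1000 = 3956500.0 W
Step 2 — 2 * pi * n = 2 * pi * 1.21 = 7.602654
Step 3 — Q = 3956500.0 / 7.602654 ≈ 520410 N·m (5 s.f.)

520410 N·m


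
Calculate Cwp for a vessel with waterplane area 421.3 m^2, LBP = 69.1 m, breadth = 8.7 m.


Formula: Cwp = Aw / (L * B)
Step 1 — L * B = 69.1 * 8.7 = 601.17 m^2
Step 2 — Cwp = 421.3 / 601.17 ≈ 0.70080 (5 s.f.)

0.70080


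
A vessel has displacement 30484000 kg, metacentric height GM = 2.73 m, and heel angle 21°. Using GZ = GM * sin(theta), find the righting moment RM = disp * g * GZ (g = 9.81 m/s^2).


Formula: GZ = GM * sin(theta); RM = disp * g * GZ
Step 1 — GZ = 2.73 * sin(21°) = 2.73 * 0.358368 = 0.978345 m
Step 2 — RM = 30484000 * 9.81 * 0.978345 ≈ 292570000 N·m (5 s.f.)

292570000 N·m


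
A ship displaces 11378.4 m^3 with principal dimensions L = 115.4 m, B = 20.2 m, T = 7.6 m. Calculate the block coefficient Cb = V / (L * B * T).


Formula: Cb = V / (L * B * T)
Step 1 — L * B * T = 115.4 * 20.2 * 7.6 = 17716.208 m^3
Step 2 — Cb = 11378.4 / 17716.208 ≈ 0.64226 (5 s.f.)

0.64226


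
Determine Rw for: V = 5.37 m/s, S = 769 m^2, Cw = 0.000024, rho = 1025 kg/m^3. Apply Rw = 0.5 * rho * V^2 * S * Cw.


Formula: Rw = 0.5 * rho * V^2 * S * Cw
Step 1 — V^2 = 5.37^2 = 28.8369
Step 2 — 0.5 * rho * V^2 = 0.5 * 1025 * 28.8369 = 14778.91125
Step 3 — Rw = 14778.91125 * 769 * 0.000024 ≈ 272.76 N (5 s.f.)

272.76 N


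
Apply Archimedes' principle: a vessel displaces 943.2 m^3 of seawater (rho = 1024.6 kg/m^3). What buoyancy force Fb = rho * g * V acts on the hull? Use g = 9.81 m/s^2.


Formula: Fb = rho * g * V
Substituting: Fb = 1024.6 * 9.81 * 943.2
Intermediate: 1024.6 * 9.81 = 10051.326
Result: Fb = 10051.326 * 943.2 ≈ 9480400 N (5 s.f.)

9480400 N


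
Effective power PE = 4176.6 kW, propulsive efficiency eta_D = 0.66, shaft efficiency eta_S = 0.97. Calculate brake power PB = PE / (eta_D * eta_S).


Formula: PB = PE / (eta_D * eta_S)
Step 1 — combined efficiency = eta_D * eta_S = 0.66 * 0.97 = 0.6402
Step 2 — PB = 4176.6 / 0.6402 ≈ 6523.9 kW (5 s.f.)

6523.9 kW


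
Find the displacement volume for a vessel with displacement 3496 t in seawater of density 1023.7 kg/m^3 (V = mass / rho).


Formula: V = mass / rho
Step 1 — convert tonnes to kg: 3496 t * 1000 = 3496000 kg
Step 2 — V = 3496000 / 1023.7 ≈ 3415.1 m^3 (5 s.f.)

3415.1 m^3


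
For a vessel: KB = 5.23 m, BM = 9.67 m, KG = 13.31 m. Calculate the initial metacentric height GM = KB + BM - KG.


Formula: GM = KB + BM - KG
Step 1 — KM = KB + BM = 5.23 + 9.67 = 14.9 m
Step 2 — GM = KM - KG = 14.9 - 13.31 = 1.59 m

1.59 m


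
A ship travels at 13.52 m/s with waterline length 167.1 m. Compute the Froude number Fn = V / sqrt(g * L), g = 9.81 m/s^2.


Formula: Fn = V / sqrt(g * L)
Step 1 — g * L = 9.81 * 167.1 = 1639.251
Step 2 — sqrt(g * L) = sqrt(1639.251) = 40.487665
Step 3 — Fn = 13.52 / 40.487665 ≈ 0.33393 (5 s.f.)

0.33393


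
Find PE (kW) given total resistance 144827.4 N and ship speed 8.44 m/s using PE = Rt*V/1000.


Formula: PE = Rt * V / 1000 (kW)
Step 1 — PE (W) = 144827.4 * 8.44 = 1222343.256 W
Step 2 — PE (kW) = 1222343.256 / 1000 ≈ 1222.3 kW (5 s.f.)

1222.3 kW


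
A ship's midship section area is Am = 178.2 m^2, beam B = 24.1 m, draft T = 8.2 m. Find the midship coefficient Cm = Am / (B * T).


Formula: Cm = Am / (B * T)
Step 1 — B * T = 24.1 * 8.2 = 197.62 m^2
Step 2 — Cm = 178.2 / 197.62 ≈ 0.90173 (5 s.f.)

0.90173


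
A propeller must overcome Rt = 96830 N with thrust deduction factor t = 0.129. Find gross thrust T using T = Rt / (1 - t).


Formula: T = Rt / (1 - t)
Step 1 — (1 - t) = 1 - 0.129 = 0.871
Step 2 — T = 96830 / 0.871 ≈ 111170 N (5 s.f.)

111170 N


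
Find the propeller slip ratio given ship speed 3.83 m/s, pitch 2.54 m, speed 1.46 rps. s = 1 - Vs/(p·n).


Formula: s = 1 - Vs / (p * n)
Step 1 — p * n = 2.54 * 1.46 = 3.7084
Step 2 — Vs / (p*n) = 3.83 / 3.7084 = 1.03279 (6 d.p.)
Step 3 — s = 1 - 1.03279 = -0.03279

-0.03279


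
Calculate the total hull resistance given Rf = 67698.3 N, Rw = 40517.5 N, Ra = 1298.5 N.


Formula: Rt = Rf + Rw + Ra
Substituting: Rt = 67698.3 + 40517.5 + 1298.5
Result: Rt = 109514.3 N

109514.3 N


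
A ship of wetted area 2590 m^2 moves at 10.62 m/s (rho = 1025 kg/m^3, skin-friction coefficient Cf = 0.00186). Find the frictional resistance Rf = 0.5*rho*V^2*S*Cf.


Formula: Rf = 0.5 * rho * V^2 * S * Cf
Step 1 — V^2 = 10.62^2 = 112.7844
Step 2 — 0.5 * rho * V^2 = 0.5 * 1025 * 112.7844 = 57802.005
Step 3 — Rf = 57802.005 * 2590 * 0.00186 ≈ 278460 N (5 s.f.)

278460 N


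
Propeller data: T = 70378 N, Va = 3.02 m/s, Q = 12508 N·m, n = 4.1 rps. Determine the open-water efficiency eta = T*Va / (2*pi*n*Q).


Formula: eta = T * Va / (2 * pi * n * Q)
Step 1 — numerator = T * Va = 70378 * 3.02 = 212541.56
Step 2 — 2 * pi * n = 2 * pi * 4.1 = 25.76106
Step 3 — denominator = 25.76106 * 12508 = 322219.34
Step 4 — eta = 212541.56 / 322219.34 ≈ 0.65962 (5 s.f.)

0.65962


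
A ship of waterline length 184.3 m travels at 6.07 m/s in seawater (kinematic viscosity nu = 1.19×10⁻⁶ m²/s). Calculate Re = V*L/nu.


Formula: Re = V * L / nu
Step 1 — V * L = 6.07 * 184.3 = 1118.701 m^2/s
Step 2 — Re = 1118.701 / 1.19e-6 = 9.40e+08

9.40e+08


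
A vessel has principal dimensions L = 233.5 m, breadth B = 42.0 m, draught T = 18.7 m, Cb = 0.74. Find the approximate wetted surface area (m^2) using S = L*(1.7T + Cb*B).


Formula: S = 1.7*L*T + V/T with V = Cb*L*B*T, i.e. S = L * (1.7*T + Cb*B)
Step 1 — 1.7*T = 1.7 * 18.7 = 31.79 m
Step 2 — Cb*B = 0.74 * 42.0 = 31.08 m
Step 3 — 1.7*T + Cb*B = 31.79 + 31.08 = 62.87 m
Step 4 — S = 233.5 * 62.87 ≈ 14680 m^2 (5 s.f.)

14680 m^2


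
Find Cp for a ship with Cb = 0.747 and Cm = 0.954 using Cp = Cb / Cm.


Formula: Cp = Cb / Cm
Substituting: Cp = 0.747 / 0.954
Result: Cp ≈ 0.78302 (5 s.f.)

0.78302


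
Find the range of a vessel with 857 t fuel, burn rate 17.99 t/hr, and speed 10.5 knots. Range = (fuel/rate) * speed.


Formula: endurance = fuel / rate; range = endurance * speed
Step 1 — endurance = 857 / 17.99 = 47.6376 hours
Step 2 — range = 47.6376 * 10.5 ≈ 500.19 nautical miles (5 s.f.)

500.19 NM


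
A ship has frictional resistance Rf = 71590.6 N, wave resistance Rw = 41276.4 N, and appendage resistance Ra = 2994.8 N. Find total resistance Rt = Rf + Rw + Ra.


Formula: Rt = Rf + Rw + Ra
Substituting: Rt = 71590.6 + 41276.4 + 2994.8
Result: Rt = 115861.8 N

115861.8 N


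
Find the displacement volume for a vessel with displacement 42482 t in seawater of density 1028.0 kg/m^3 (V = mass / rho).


Formula: V = mass / rho
Step 1 — convert tonnes to kg: 42482 t * 1000 = 42482000 kg
Step 2 — V = 42482000 / 1028.0 ≈ 41325 m^3 (5 s.f.)

41325 m^3


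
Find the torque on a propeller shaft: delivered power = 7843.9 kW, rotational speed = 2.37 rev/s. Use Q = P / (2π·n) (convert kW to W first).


Formula: Q = P_W / (2 * pi * n)
Step 1 — P_W = 7843.9 kW * 1000 = 7843900.0 W
Step 2 — 2 * pi * n = 2 * pi * 2.37 = 14.891149
Step 3 — Q = 7843900.0 / 14.891149 ≈ 526750 N·m (5 s.f.)

526750 N·m


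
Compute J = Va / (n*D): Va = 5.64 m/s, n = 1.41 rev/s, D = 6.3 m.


Formula: J = Va / (n * D)
Step 1 — n * D = 1.41 * 6.3 = 8.883
Step 2 — J = 5.64 / 8.883 ≈ 0.63492 (5 s.f.)

0.63492


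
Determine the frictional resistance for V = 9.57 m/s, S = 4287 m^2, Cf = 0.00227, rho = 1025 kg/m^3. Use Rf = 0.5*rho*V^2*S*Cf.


Formula: Rf = 0.5 * rho * V^2 * S * Cf
Step 1 — V^2 = 9.57^2 = 91.5849
Step 2 — 0.5 * rho * V^2 = 0.5 * 1025 * 91.5849 = 46937.26125
Step 3 — Rf = 46937.26125 * 4287 * 0.00227 ≈ 456770 N (5 s.f.)

456770 N


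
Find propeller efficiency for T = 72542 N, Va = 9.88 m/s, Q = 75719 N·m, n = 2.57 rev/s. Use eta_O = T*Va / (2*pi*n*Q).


Formula: eta = T * Va / (2 * pi * n * Q)
Step 1 — numerator = T * Va = 72542 * 9.88 = 716714.96
Step 2 — 2 * pi * n = 2 * pi * 2.57 = 16.147786
Step 3 — denominator = 16.147786 * 75719 = 1222694.21
Step 4 — eta = 716714.96 / 1222694.21 ≈ 0.58618 (5 s.f.)

0.58618


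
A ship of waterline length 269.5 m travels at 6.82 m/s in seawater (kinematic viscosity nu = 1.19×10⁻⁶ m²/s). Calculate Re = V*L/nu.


Formula: Re = V * L / nu
Step 1 — V * L = 6.82 * 269.5 = 1837.99 m^2/s
Step 2 — Re = 1837.99 / 1.19e-6 = 1.54e+09

1.54e+09


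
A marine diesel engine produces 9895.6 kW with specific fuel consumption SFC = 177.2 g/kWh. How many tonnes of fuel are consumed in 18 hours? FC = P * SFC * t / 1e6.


Formula: FC (tonnes) = P * SFC * t / 1,000,000
Step 1 — P * SFC * t = 9895.6 * 177.2 * 18 = 31563005.76 g
Step 2 — FC (tonnes) = 31563005.76 / 1,000,000 ≈ 31.563 tonnes (5 s.f.)

31.563 tonnes


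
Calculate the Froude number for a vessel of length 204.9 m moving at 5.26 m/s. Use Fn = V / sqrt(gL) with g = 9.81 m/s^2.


Formula: Fn = V / sqrt(g * L)
Step 1 — g * L = 9.81 * 204.9 = 2010.069
Step 2 — sqrt(g * L) = sqrt(2010.069) = 44.833793
Step 3 — Fn = 5.26 / 44.833793 ≈ 0.11732 (5 s.f.)

0.11732


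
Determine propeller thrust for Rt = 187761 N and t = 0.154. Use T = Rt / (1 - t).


Formula: T = Rt / (1 - t)
Step 1 — (1 - t) = 1 - 0.154 = 0.846
Step 2 — T = 187761 / 0.846 ≈ 221940 N (5 s.f.)

221940 N


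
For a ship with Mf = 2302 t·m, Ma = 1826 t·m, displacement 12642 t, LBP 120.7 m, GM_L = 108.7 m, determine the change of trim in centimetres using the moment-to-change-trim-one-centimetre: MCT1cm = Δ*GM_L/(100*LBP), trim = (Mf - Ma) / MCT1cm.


Formula: net trimming moment = Mf - Ma; MCT1cm = Δ*GM_L/(100*LBP); trim = net moment / MCT1cm
Step 1 — net trimming moment = 2302 - 1826 = 476 t·m
Step 2 — MCT1cm = 12642 * 108.7 / (100 * 120.7) = 113.8513 t·m/cm
Step 3 — trim = 476 / 113.8513 ≈ 4.1809 cm (5 s.f.)

4.1809 cm


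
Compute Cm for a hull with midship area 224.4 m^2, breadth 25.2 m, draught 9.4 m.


Formula: Cm = Am / (B * T)
Step 1 — B * T = 25.2 * 9.4 = 236.88 m^2
Step 2 — Cm = 224.4 / 236.88 ≈ 0.94732 (5 s.f.)

0.94732


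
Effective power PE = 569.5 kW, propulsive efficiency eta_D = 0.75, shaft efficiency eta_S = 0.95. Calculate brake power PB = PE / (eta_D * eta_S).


Formula: PB = PE / (eta_D * eta_S)
Step 1 — combined efficiency = eta_D * eta_S = 0.75 * 0.95 = 0.7125
Step 2 — PB = 569.5 / 0.7125 ≈ 799.30 kW (5 s.f.)

799.30 kW


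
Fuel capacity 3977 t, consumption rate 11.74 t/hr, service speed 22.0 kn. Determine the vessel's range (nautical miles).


Formula: endurance = fuel / rate; range = endurance * speed
Step 1 — endurance = 3977 / 11.74 = 338.7564 hours
Step 2 — range = 338.7564 * 22.0 ≈ 7452.6 nautical miles (5 s.f.)

7452.6 NM


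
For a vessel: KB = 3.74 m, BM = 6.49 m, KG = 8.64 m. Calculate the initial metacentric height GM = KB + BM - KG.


Formula: GM = KB + BM - KG
Step 1 — KM = KB + BM = 3.74 + 6.49 = 10.23 m
Step 2 — GM = KM - KG = 10.23 - 8.64 = 1.59 m

1.59 m


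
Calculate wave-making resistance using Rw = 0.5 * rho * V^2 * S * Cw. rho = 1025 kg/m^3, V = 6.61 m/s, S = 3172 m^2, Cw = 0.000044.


Formula: Rw = 0.5 * rho * V^2 * S * Cw
Step 1 — V^2 = 6.61^2 = 43.6921
Step 2 — 0.5 * rho * V^2 = 0.5 * 1025 * 43.6921 = 22392.20125
Step 3 — Rw = 22392.20125 * 3172 * 0.000044 ≈ 3125.2 N (5 s.f.)

3125.2 N


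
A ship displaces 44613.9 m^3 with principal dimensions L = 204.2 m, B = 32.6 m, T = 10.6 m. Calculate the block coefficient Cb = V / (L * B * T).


Formula: Cb = V / (L * B * T)
Step 1 — L * B * T = 204.2 * 32.6 * 10.6 = 70563.352 m^3
Step 2 — Cb = 44613.9 / 70563.352 ≈ 0.63225 (5 s.f.)

0.63225


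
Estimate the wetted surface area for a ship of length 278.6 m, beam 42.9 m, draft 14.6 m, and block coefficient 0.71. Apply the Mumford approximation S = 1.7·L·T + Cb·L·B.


Formula: S = 1.7*L*T + V/T with V = Cb*L*B*T, i.e. S = L * (1.7*T + Cb*B)
Step 1 — 1.7*T = 1.7 * 14.6 = 24.82 m
Step 2 — Cb*B = 0.71 * 42.9 = 30.459 m
Step 3 — 1.7*T + Cb*B = 24.82 + 30.459 = 55.279 m
Step 4 — S = 278.6 * 55.279 ≈ 15401 m^2 (5 s.f.)

15401 m^2


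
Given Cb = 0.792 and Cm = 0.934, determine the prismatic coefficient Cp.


Formula: Cp = Cb / Cm
Substituting: Cp = 0.792 / 0.934
Result: Cp ≈ 0.84797 (5 s.f.)

0.84797


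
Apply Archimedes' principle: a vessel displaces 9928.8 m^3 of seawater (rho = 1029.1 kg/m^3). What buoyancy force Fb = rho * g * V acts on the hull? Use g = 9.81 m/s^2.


Formula: Fb = rho * g * V
Substituting: Fb = 1029.1 * 9.81 * 9928.8
Intermediate: 1029.1 * 9.81 = 10095.471
Result: Fb = 10095.471 * 9928.8 ≈ 100240000 N (5 s.f.)

100240000 N


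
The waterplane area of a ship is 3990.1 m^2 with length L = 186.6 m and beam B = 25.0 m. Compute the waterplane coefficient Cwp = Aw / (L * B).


Formula: Cwp = Aw / (L * B)
Step 1 — L * B = 186.6 * 25.0 = 4665.0 m^2
Step 2 — Cwp = 3990.1 / 4665.0 ≈ 0.85533 (5 s.f.)

0.85533


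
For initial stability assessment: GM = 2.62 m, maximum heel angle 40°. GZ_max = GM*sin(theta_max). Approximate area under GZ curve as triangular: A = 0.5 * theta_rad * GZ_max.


Formula: GZ_max = GM * sin(theta); Area = 0.5 * theta_rad * GZ_max
Step 1 — GZ_max = 2.62 * sin(40°) = 2.62 * 0.642788 = 1.684105 m
Step 2 — theta_rad = 40 * pi/180 = 0.698132 rad
Step 3 — Area = 0.5 * 0.698132 * 1.684105 ≈ 0.58786 m·rad (5 s.f.)

0.58786 m·rad


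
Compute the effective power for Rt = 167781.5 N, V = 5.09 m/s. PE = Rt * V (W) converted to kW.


Formula: PE = Rt * V / 1000 (kW)
Step 1 — PE (W) = 167781.5 * 5.09 = 854007.835 W
Step 2 — PE (kW) = 854007.835 / 1000 ≈ 854.01 kW (5 s.f.)

854.01 kW


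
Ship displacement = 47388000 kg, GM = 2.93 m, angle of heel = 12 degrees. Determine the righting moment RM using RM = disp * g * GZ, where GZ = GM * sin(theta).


Formula: GZ = GM * sin(theta); RM = disp * g * GZ
Step 1 — GZ = 2.93 * sin(12°) = 2.93 * 0.207912 = 0.609182 m
Step 2 — RM = 47388000 * 9.81 * 0.609182 ≈ 283190000 N·m (5 s.f.)

283190000 N·m


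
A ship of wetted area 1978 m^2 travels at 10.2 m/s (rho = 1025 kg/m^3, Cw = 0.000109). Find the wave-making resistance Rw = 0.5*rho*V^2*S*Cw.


Formula: Rw = 0.5 * rho * V^2 * S * Cw
Step 1 — V^2 = 10.2^2 = 104.04
Step 2 — 0.5 * rho * V^2 = 0.5 * 1025 * 104.04 = 53320.5
Step 3 — Rw = 53320.5 * 1978 * 0.000109 ≈ 11496 N (5 s.f.)

11496 N


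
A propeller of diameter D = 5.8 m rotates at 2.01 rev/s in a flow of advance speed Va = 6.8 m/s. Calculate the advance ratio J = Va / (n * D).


Formula: J = Va / (n * D)
Step 1 — n * D = 2.01 * 5.8 = 11.658
Step 2 — J = 6.8 / 11.658 ≈ 0.58329 (5 s.f.)

0.58329


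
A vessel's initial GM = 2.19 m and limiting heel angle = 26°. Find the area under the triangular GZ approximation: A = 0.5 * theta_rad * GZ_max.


Formula: GZ_max = GM * sin(theta); Area = 0.5 * theta_rad * GZ_max
Step 1 — GZ_max = 2.19 * sin(26°) = 2.19 * 0.438371 = 0.960032 m
Step 2 — theta_rad = 26 * pi/180 = 0.453786 rad
Step 3 — Area = 0.5 * 0.453786 * 0.960032 ≈ 0.21782 m·rad (5 s.f.)

0.21782 m·rad


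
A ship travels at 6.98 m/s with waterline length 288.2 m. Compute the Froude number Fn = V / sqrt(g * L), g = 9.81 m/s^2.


Formula: Fn = V / sqrt(g * L)
Step 1 — g * L = 9.81 * 288.2 = 2827.242
Step 2 — sqrt(g * L) = sqrt(2827.242) = 53.171816
Step 3 — Fn = 6.98 / 53.171816 ≈ 0.13127 (5 s.f.)

0.13127


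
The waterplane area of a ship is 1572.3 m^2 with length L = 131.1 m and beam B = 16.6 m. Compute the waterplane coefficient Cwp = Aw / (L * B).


Formula: Cwp = Aw / (L * B)
Step 1 — L * B = 131.1 * 16.6 = 2176.26 m^2
Step 2 — Cwp = 1572.3 / 2176.26 ≈ 0.72248 (5 s.f.)

0.72248


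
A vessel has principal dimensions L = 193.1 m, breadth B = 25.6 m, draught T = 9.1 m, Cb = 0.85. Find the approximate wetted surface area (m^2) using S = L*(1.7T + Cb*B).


Formula: S = 1.7*L*T + V/T with V = Cb*L*B*T, i.e. S = L * (1.7*T + Cb*B)
Step 1 — 1.7*T = 1.7 * 9.1 = 15.47 m
Step 2 — Cb*B = 0.85 * 25.6 = 21.76 m
Step 3 — 1.7*T + Cb*B = 15.47 + 21.76 = 37.23 m
Step 4 — S = 193.1 * 37.23 ≈ 7189.1 m^2 (5 s.f.)

7189.1 m^2


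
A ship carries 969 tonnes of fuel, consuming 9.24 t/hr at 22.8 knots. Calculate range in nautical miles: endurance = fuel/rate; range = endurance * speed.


Formula: endurance = fuel / rate; range = endurance * speed
Step 1 — endurance = 969 / 9.24 = 104.8701 hours
Step 2 — range = 104.8701 * 22.8 ≈ 2391.0 nautical miles (5 s.f.)

2391.0 NM


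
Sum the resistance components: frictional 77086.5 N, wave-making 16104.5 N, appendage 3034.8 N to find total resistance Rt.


Formula: Rt = Rf + Rw + Ra
Substituting: Rt = 77086.5 + 16104.5 + 3034.8
Result: Rt = 96225.8 N

96225.8 N


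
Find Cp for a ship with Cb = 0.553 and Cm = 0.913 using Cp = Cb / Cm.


Formula: Cp = Cb / Cm
Substituting: Cp = 0.553 / 0.913
Result: Cp ≈ 0.60570 (5 s.f.)

0.60570


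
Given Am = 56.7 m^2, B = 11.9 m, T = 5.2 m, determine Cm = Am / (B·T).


Formula: Cm = Am / (B * T)
Step 1 — B * T = 11.9 * 5.2 = 61.88 m^2
Step 2 — Cm = 56.7 / 61.88 ≈ 0.91629 (5 s.f.)

0.91629


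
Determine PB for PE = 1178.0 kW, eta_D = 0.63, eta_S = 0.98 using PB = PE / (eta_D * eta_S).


Formula: PB = PE / (eta_D * eta_S)
Step 1 — combined efficiency = eta_D * eta_S = 0.63 * 0.98 = 0.6174
Step 2 — PB = 1178.0 / 0.6174 ≈ 1908.0 kW (5 s.f.)

1908.0 kW


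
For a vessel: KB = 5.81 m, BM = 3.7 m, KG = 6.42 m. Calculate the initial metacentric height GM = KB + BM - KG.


Formula: GM = KB + BM - KG
Step 1 — KM = KB + BM = 5.81 + 3.7 = 9.51 m
Step 2 — GM = KM - KG = 9.51 - 6.42 = 3.09 m

3.09 m


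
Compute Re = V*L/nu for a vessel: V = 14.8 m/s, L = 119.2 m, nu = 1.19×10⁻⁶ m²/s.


Formula: Re = V * L / nu
Step 1 — V * L = 14.8 * 119.2 = 1764.16 m^2/s
Step 2 — Re = 1764.16 / 1.19e-6 = 1.48e+09

1.48e+09


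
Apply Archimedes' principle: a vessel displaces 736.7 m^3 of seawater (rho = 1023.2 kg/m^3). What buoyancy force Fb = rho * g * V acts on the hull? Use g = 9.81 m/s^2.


Formula: Fb = rho * g * V
Substituting: Fb = 1023.2 * 9.81 * 736.7
Intermediate: 1023.2 * 9.81 = 10037.592
Result: Fb = 10037.592 * 736.7 ≈ 7394700 N (5 s.f.)

7394700 N


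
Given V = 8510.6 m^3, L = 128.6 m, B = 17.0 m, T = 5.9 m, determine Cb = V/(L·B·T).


Formula: Cb = V / (L * B * T)
Step 1 — L * B * T = 128.6 * 17.0 * 5.9 = 12898.58 m^3
Step 2 — Cb = 8510.6 / 12898.58 ≈ 0.65981 (5 s.f.)

0.65981


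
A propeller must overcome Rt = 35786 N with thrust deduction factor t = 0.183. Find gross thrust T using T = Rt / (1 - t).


Formula: T = Rt / (1 - t)
Step 1 — (1 - t) = 1 - 0.183 = 0.817
Step 2 — T = 35786 / 0.817 ≈ 43802 N (5 s.f.)

43802 N


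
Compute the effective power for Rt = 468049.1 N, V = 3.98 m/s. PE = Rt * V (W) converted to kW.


Formula: PE = Rt * V / 1000 (kW)
Step 1 — PE (W) = 468049.1 * 3.98 = 1862835.418 W
Step 2 — PE (kW) = 1862835.418 / 1000 ≈ 1862.8 kW (5 s.f.)

1862.8 kW


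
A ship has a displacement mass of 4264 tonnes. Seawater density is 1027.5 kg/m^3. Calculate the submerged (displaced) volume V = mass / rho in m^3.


Formula: V = mass / rho
Step 1 — convert tonnes to kg: 4264 t * 1000 = 4264000 kg
Step 2 — V = 4264000 / 1027.5 ≈ 4149.9 m^3 (5 s.f.)

4149.9 m^3


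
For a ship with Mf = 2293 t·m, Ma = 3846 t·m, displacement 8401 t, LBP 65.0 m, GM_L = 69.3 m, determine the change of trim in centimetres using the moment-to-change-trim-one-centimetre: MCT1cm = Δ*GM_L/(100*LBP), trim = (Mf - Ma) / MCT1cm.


Formula: net trimming moment = Mf - Ma; MCT1cm = Δ*GM_L/(100*LBP); trim = net moment / MCT1cm
Step 1 — net trimming moment = 2293 - 3846 = -1553 t·m
Step 2 — MCT1cm = 8401 * 69.3 / (100 * 65.0) = 89.5676 t·m/cm
Step 3 — trim = -1553 / 89.5676 ≈ -17.339 cm (5 s.f.)

-17.339 cm


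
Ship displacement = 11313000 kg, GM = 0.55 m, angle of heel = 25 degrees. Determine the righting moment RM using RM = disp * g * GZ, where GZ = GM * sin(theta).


Formula: GZ = GM * sin(theta); RM = disp * g * GZ
Step 1 — GZ = 0.55 * sin(25°) = 0.55 * 0.422618 = 0.23244 m
Step 2 — RM = 11313000 * 9.81 * 0.23244 ≈ 25796000 N·m (5 s.f.)

25796000 N·m


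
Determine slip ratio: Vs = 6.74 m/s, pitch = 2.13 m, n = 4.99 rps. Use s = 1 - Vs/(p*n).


Formula: s = 1 - Vs / (p * n)
Step 1 — p * n = 2.13 * 4.99 = 10.6287
Step 2 — Vs / (p*n) = 6.74 / 10.6287 = 0.634132 (6 d.p.)
Step 3 — s = 1 - 0.634132 = 0.365868

0.365868


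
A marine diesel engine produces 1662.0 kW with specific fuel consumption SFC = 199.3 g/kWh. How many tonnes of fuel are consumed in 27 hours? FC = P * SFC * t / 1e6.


Formula: FC (tonnes) = P * SFC * t / 1,000,000
Step 1 — P * SFC * t = 1662.0 * 199.3 * 27 = 8943388.2 g
Step 2 — FC (tonnes) = 8943388.2 / 1,000,000 ≈ 8.9434 tonnes (5 s.f.)

8.9434 tonnes
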